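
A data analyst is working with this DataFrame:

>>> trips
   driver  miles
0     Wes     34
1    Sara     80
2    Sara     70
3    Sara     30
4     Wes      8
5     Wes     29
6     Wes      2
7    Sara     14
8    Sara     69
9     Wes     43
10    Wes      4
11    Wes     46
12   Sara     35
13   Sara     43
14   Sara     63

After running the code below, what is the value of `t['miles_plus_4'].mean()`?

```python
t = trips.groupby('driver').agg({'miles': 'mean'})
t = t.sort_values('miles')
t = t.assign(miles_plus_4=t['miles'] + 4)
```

41.1071428571

group by driver, mean of miles:
            miles
driver           
Sara    50.500000
Wes     23.714286
sort by miles:
            miles
driver           
Wes     23.714286
Sara    50.500000
add column miles_plus_4 = t['miles'] + 4:
            miles  miles_plus_4
driver                         
Wes     23.714286     27.714286
Sara    50.500000     54.500000
mean of column 'miles_plus_4' → 41.1071428571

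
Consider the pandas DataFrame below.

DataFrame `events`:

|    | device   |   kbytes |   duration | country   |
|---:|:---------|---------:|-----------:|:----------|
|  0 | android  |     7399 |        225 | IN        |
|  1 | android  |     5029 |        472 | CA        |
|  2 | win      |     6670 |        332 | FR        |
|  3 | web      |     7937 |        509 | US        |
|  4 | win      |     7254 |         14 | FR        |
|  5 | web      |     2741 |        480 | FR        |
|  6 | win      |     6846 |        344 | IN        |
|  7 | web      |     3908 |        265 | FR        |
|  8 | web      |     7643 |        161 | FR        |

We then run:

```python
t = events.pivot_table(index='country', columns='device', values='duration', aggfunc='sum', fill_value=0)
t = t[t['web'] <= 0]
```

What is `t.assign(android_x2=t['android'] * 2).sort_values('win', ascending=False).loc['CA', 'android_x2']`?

944

pivot: rows=country, cols=device, sum(duration):
device   android  web  win
country                   
CA           472    0    0
FR             0  906  346
IN           225    0  344
US             0  509    0
filter rows where web <= 0:
device   android  web  win
country                   
CA           472    0    0
IN           225    0  344
add column android_x2 = t['android'] * 2:
device   android  web  win  android_x2
country                               
CA           472    0    0         944
IN           225    0  344         450
sort by win descending:
device   android  web  win  android_x2
country                               
IN           225    0  344         450
CA           472    0    0         944
Then the value at row 'CA', column 'android_x2': 944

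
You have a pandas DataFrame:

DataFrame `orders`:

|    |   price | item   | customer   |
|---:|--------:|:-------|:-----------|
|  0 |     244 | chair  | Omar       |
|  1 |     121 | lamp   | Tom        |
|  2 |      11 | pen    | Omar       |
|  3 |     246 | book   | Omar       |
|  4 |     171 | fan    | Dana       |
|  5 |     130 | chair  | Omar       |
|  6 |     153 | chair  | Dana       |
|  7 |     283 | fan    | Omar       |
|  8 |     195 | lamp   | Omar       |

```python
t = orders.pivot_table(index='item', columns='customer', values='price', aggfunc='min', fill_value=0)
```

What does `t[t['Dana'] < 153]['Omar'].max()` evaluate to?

246

pivot: rows=item, cols=customer, min(price):
customer  Dana  Omar  Tom
item                     
book         0   246    0
chair      153   130    0
fan        171   283    0
lamp         0   195  121
pen          0    11    0
filter rows where Dana < 153:
customer  Dana  Omar  Tom
item                     
book         0   246    0
lamp         0   195  121
pen          0    11    0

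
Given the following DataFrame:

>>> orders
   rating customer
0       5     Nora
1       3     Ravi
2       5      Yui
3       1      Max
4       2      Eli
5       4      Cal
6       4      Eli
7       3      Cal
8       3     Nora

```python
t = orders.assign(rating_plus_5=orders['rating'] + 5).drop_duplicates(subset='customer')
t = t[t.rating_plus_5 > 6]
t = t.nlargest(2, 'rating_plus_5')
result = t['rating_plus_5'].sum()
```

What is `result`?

add column rating_plus_5 = orders['rating'] + 5:
   rating customer  rating_plus_5
0       5     Nora             10
1       3     Ravi              8
2       5      Yui             10
3       1      Max              6
4       2      Eli              7
5       4      Cal              9
6       4      Eli              9
7       3      Cal              8
8       3     Nora              8
drop duplicate customer (keep=first):
   rating customer  rating_plus_5
0       5     Nora             10
1       3     Ravi              8
2       5      Yui             10
3       1      Max              6
4       2      Eli              7
5       4      Cal              9
filter rows where rating_plus_5 > 6:
   rating customer  rating_plus_5
0       5     Nora             10
1       3     Ravi              8
2       5      Yui             10
4       2      Eli              7
5       4      Cal              9
take 2 rows with largest rating_plus_5:
   rating customer  rating_plus_5
0       5     Nora             10
2       5      Yui             10
Taking the sum of column 'rating_plus_5' gives 20.

20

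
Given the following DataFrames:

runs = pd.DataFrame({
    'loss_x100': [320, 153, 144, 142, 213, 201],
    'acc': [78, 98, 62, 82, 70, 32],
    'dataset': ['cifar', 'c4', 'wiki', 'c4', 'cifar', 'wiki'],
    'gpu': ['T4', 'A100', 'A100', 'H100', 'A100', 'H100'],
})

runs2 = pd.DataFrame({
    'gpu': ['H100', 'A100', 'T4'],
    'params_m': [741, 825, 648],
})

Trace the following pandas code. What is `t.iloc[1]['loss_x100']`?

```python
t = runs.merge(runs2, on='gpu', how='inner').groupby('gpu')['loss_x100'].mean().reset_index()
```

171.5

merge on 'gpu' (how='inner') → 6 rows:
   loss_x100  acc dataset   gpu  params_m
0        320   78   cifar    T4       648
1        153   98      c4  A100       825
2        144   62    wiki  A100       825
3        142   82      c4  H100       741
4        213   70   cifar  A100       825
5        201   32    wiki  H100       741
group by gpu, mean of loss_x100:
gpu
A100    170.0
H100    171.5
T4      320.0
Name: loss_x100, dtype: float64
reset_index():
    gpu  loss_x100
0  A100      170.0
1  H100      171.5
2    T4      320.0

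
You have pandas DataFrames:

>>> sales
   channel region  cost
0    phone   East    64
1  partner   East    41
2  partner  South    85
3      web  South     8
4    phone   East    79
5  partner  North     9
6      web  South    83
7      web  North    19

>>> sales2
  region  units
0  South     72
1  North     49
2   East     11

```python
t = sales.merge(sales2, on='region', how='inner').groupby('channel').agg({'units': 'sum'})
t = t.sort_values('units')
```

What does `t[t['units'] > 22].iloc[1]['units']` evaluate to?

193

merge on 'region' (how='inner') → 8 rows:
   channel region  cost  units
0    phone   East    64     11
1  partner   East    41     11
2  partner  South    85     72
3      web  South     8     72
4    phone   East    79     11
5  partner  North     9     49
6      web  South    83     72
7      web  North    19     49
group by channel, sum of units:
         units
channel       
partner    132
phone       22
web        193
sort by units:
         units
channel       
phone       22
partner    132
web        193
filter rows where units > 22:
         units
channel       
partner    132
web        193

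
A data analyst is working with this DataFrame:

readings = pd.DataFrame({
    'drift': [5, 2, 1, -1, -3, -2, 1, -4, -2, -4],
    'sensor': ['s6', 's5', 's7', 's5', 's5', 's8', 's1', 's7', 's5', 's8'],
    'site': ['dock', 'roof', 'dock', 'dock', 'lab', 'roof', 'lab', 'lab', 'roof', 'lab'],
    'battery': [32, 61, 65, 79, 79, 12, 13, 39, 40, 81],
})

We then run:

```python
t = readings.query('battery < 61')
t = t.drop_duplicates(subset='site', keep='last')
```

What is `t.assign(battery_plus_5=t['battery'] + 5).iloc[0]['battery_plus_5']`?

37

filter rows where battery < 61:
   drift sensor  site  battery
0      5     s6  dock       32
5     -2     s8  roof       12
6      1     s1   lab       13
7     -4     s7   lab       39
8     -2     s5  roof       40
drop duplicate site (keep=last):
   drift sensor  site  battery
0      5     s6  dock       32
7     -4     s7   lab       39
8     -2     s5  roof       40
add column battery_plus_5 = t['battery'] + 5:
   drift sensor  site  battery  battery_plus_5
0      5     s6  dock       32              37
7     -4     s7   lab       39              44
8     -2     s5  roof       40              45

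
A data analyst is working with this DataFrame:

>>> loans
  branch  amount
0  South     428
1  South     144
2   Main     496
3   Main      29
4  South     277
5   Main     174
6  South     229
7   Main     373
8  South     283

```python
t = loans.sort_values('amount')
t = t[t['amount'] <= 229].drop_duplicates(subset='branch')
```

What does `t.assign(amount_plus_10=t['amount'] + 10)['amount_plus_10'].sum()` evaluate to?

sort by amount:
  branch  amount
3   Main      29
1  South     144
5   Main     174
6  South     229
4  South     277
8  South     283
7   Main     373
0  South     428
2   Main     496
filter rows where amount <= 229:
  branch  amount
3   Main      29
1  South     144
5   Main     174
6  South     229
drop duplicate branch (keep=first):
  branch  amount
3   Main      29
1  South     144
add column amount_plus_10 = t['amount'] + 10:
  branch  amount  amount_plus_10
3   Main      29              39
1  South     144             154

193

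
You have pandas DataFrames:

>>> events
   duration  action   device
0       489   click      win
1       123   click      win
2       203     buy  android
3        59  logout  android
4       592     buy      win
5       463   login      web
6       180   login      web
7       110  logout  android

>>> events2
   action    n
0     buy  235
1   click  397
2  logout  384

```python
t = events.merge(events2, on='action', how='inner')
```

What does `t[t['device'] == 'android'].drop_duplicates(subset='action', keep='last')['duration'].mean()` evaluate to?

156.5

merge on 'action' (how='inner') → 6 rows:
   duration  action   device    n
0       489   click      win  397
1       123   click      win  397
2       203     buy  android  235
3        59  logout  android  384
4       592     buy      win  235
5       110  logout  android  384
filter rows where device == 'android':
   duration  action   device    n
2       203     buy  android  235
3        59  logout  android  384
5       110  logout  android  384
drop duplicate action (keep=last):
   duration  action   device    n
2       203     buy  android  235
5       110  logout  android  384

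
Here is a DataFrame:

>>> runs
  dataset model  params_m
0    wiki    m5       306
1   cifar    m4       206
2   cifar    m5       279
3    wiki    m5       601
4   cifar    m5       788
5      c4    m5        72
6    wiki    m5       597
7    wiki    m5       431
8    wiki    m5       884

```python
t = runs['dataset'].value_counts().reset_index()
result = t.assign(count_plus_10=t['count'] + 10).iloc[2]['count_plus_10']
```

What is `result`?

11

value_counts of dataset:
dataset
wiki     5
cifar    3
c4       1
Name: count, dtype: int64
reset_index():
  dataset  count
0    wiki      5
1   cifar      3
2      c4      1
add column count_plus_10 = t['count'] + 10:
  dataset  count  count_plus_10
0    wiki      5             15
1   cifar      3             13
2      c4      1             11
Taking the value at position 2, column 'count_plus_10' gives 11.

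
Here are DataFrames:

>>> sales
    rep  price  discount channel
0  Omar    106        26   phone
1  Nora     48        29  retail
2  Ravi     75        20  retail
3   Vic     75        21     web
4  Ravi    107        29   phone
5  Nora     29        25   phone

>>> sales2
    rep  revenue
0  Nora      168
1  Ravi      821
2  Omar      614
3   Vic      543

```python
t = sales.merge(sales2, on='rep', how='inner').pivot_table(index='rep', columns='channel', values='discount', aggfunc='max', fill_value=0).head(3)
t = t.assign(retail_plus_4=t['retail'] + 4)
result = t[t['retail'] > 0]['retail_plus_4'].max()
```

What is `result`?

merge on 'rep' (how='inner') → 6 rows:
    rep  price  discount channel  revenue
0  Omar    106        26   phone      614
1  Nora     48        29  retail      168
2  Ravi     75        20  retail      821
3   Vic     75        21     web      543
4  Ravi    107        29   phone      821
5  Nora     29        25   phone      168
pivot: rows=rep, cols=channel, max(discount):
channel  phone  retail  web
rep                        
Nora        25      29    0
Omar        26       0    0
Ravi        29      20    0
Vic          0       0   21
take first 3 rows:
channel  phone  retail  web
rep                        
Nora        25      29    0
Omar        26       0    0
Ravi        29      20    0
add column retail_plus_4 = t['retail'] + 4:
channel  phone  retail  web  retail_plus_4
rep                                       
Nora        25      29    0             33
Omar        26       0    0              4
Ravi        29      20    0             24
filter rows where retail > 0:
channel  phone  retail  web  retail_plus_4
rep                                       
Nora        25      29    0             33
Ravi        29      20    0             24
The max of column 'retail_plus_4' is 33.

33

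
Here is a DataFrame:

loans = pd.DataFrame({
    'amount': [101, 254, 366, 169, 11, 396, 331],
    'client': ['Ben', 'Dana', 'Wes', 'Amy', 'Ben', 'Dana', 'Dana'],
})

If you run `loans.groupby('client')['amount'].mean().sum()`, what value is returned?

918.0

group by client, mean of amount:
client
Amy     169.0
Ben      56.0
Dana    327.0
Wes     366.0
Name: amount, dtype: float64
The sum of the resulting series is 918.0.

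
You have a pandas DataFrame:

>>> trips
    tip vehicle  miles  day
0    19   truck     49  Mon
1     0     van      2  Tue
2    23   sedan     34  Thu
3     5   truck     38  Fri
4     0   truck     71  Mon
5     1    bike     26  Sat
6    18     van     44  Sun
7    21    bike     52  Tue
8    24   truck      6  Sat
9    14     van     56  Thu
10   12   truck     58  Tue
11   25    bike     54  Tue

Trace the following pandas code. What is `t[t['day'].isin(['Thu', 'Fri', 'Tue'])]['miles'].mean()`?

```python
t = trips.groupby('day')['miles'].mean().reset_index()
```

41.5

group by day, mean of miles:
day
Fri    38.0
Mon    60.0
Sat    16.0
Sun    44.0
Thu    45.0
Tue    41.5
Name: miles, dtype: float64
reset_index():
   day  miles
0  Fri   38.0
1  Mon   60.0
2  Sat   16.0
3  Sun   44.0
4  Thu   45.0
5  Tue   41.5
filter rows where day in ['Thu', 'Fri', 'Tue']:
   day  miles
0  Fri   38.0
4  Thu   45.0
5  Tue   41.5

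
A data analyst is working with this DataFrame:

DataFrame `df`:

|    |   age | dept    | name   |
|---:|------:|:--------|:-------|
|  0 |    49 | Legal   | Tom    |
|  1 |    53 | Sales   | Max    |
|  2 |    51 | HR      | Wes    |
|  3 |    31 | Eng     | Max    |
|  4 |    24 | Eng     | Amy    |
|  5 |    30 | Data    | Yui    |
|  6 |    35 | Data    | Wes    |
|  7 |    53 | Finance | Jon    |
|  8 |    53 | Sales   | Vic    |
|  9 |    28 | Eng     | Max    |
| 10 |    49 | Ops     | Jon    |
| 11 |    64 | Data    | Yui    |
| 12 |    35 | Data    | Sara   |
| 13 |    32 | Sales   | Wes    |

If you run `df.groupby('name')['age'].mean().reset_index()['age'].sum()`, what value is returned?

group by name, mean of age:
name
Amy     24.000000
Jon     51.000000
Max     37.333333
Sara    35.000000
Tom     49.000000
Vic     53.000000
Wes     39.333333
Yui     47.000000
Name: age, dtype: float64
reset_index():
   name        age
0   Amy  24.000000
1   Jon  51.000000
2   Max  37.333333
3  Sara  35.000000
4   Tom  49.000000
5   Vic  53.000000
6   Wes  39.333333
7   Yui  47.000000
So sum() = 335.666666667.

335.666666667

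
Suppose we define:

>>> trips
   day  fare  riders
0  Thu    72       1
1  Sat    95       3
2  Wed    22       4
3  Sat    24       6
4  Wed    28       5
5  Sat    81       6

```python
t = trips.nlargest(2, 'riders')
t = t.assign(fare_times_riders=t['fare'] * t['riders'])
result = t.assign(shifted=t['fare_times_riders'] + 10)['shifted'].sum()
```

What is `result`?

650

take 2 rows with largest riders:
   day  fare  riders
3  Sat    24       6
5  Sat    81       6
add column fare_times_riders = t['fare'] * t['riders']:
   day  fare  riders  fare_times_riders
3  Sat    24       6                144
5  Sat    81       6                486
add column shifted = t['fare_times_riders'] + 10:
   day  fare  riders  fare_times_riders  shifted
3  Sat    24       6                144      154
5  Sat    81       6                486      496
Taking the sum of column 'shifted' gives 650.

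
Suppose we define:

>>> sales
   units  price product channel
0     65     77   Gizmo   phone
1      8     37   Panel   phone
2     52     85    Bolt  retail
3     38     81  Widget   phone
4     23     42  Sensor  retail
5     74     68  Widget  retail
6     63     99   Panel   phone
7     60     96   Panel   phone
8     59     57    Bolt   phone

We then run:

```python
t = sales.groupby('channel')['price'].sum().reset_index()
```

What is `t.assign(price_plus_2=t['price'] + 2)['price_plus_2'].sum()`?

646

group by channel, sum of price:
channel
phone     447
retail    195
Name: price, dtype: int64
reset_index():
  channel  price
0   phone    447
1  retail    195
add column price_plus_2 = t['price'] + 2:
  channel  price  price_plus_2
0   phone    447           449
1  retail    195           197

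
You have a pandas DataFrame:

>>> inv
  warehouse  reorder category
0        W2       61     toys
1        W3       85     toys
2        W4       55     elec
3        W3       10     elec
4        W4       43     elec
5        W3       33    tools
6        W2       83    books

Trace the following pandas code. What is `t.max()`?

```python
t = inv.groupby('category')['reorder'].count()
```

3

group by category, count of reorder:
category
books    1
elec     3
tools    1
toys     2
Name: reorder, dtype: int64
So max() = 3.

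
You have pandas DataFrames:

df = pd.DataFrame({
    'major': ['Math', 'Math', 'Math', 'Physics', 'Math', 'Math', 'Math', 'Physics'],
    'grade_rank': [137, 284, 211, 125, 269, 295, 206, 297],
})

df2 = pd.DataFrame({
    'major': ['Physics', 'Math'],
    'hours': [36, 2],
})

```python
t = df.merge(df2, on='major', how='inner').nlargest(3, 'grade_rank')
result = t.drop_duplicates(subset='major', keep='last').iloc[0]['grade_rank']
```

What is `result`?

297

merge on 'major' (how='inner') → 8 rows:
     major  grade_rank  hours
0     Math         137      2
1     Math         284      2
2     Math         211      2
3  Physics         125     36
4     Math         269      2
5     Math         295      2
6     Math         206      2
7  Physics         297     36
take 3 rows with largest grade_rank:
     major  grade_rank  hours
7  Physics         297     36
5     Math         295      2
1     Math         284      2
drop duplicate major (keep=last):
     major  grade_rank  hours
7  Physics         297     36
1     Math         284      2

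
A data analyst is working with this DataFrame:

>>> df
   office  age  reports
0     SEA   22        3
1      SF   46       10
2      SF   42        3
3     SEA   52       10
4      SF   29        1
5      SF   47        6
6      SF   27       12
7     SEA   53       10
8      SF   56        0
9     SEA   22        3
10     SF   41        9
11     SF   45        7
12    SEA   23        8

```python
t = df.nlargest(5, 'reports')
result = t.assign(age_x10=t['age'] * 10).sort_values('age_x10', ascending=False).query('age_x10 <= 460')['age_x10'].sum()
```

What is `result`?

1140

take 5 rows with largest reports:
   office  age  reports
6      SF   27       12
1      SF   46       10
3     SEA   52       10
7     SEA   53       10
10     SF   41        9
add column age_x10 = t['age'] * 10:
   office  age  reports  age_x10
6      SF   27       12      270
1      SF   46       10      460
3     SEA   52       10      520
7     SEA   53       10      530
10     SF   41        9      410
sort by age_x10 descending:
   office  age  reports  age_x10
7     SEA   53       10      530
3     SEA   52       10      520
1      SF   46       10      460
10     SF   41        9      410
6      SF   27       12      270
filter rows where age_x10 <= 460:
   office  age  reports  age_x10
1      SF   46       10      460
10     SF   41        9      410
6      SF   27       12      270
Taking the sum of column 'age_x10' gives 1140.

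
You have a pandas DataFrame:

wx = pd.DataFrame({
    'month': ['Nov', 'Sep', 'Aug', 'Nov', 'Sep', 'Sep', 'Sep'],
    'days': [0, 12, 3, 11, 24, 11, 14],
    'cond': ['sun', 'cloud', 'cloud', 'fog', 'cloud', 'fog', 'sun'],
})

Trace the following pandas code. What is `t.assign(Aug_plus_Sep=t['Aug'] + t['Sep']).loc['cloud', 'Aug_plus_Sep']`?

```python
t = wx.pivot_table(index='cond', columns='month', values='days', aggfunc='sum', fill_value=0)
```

pivot: rows=cond, cols=month, sum(days):
month  Aug  Nov  Sep
cond                
cloud    3    0   36
fog      0   11   11
sun      0    0   14
add column Aug_plus_Sep = t['Aug'] + t['Sep']:
month  Aug  Nov  Sep  Aug_plus_Sep
cond                              
cloud    3    0   36            39
fog      0   11   11            11
sun      0    0   14            14
So loc['cloud', 'Aug_plus_Sep'] = 39.

39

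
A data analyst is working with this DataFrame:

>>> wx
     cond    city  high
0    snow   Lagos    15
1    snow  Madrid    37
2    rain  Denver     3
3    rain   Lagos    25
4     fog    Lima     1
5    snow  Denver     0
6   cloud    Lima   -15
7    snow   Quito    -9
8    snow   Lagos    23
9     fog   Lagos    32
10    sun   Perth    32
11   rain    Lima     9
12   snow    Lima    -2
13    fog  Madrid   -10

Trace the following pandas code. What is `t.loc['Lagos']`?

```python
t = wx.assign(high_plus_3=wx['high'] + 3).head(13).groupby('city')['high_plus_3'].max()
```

add column high_plus_3 = wx['high'] + 3:
     cond    city  high  high_plus_3
0    snow   Lagos    15           18
1    snow  Madrid    37           40
2    rain  Denver     3            6
3    rain   Lagos    25           28
4     fog    Lima     1            4
5    snow  Denver     0            3
6   cloud    Lima   -15          -12
7    snow   Quito    -9           -6
8    snow   Lagos    23           26
9     fog   Lagos    32           35
10    sun   Perth    32           35
11   rain    Lima     9           12
12   snow    Lima    -2            1
13    fog  Madrid   -10           -7
take first 13 rows:
     cond    city  high  high_plus_3
0    snow   Lagos    15           18
1    snow  Madrid    37           40
2    rain  Denver     3            6
3    rain   Lagos    25           28
4     fog    Lima     1            4
5    snow  Denver     0            3
6   cloud    Lima   -15          -12
7    snow   Quito    -9           -6
8    snow   Lagos    23           26
9     fog   Lagos    32           35
10    sun   Perth    32           35
11   rain    Lima     9           12
12   snow    Lima    -2            1
group by city, max of high_plus_3:
city
Denver     6
Lagos     35
Lima      12
Madrid    40
Perth     35
Quito     -6
Name: high_plus_3, dtype: int64
Reading off the value at index 'Lagos', we get 35.

35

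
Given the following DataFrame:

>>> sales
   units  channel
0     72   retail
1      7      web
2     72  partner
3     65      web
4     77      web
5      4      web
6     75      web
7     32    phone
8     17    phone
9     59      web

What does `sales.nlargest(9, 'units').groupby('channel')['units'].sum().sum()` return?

take 9 rows with largest units:
   units  channel
4     77      web
6     75      web
0     72   retail
2     72  partner
3     65      web
9     59      web
7     32    phone
8     17    phone
1      7      web
group by channel, sum of units:
channel
partner     72
phone       49
retail      72
web        283
Name: units, dtype: int64
So sum() = 476.

476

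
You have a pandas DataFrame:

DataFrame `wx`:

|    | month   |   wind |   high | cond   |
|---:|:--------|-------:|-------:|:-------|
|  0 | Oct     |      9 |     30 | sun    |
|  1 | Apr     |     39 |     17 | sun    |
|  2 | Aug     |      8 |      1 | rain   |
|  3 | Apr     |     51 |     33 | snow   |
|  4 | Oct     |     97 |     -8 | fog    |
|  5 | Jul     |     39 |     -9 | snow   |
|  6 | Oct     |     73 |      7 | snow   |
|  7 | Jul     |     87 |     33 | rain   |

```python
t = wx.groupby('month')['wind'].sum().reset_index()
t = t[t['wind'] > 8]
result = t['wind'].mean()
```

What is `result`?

131.666666667

group by month, sum of wind:
month
Apr     90
Aug      8
Jul    126
Oct    179
Name: wind, dtype: int64
reset_index():
  month  wind
0   Apr    90
1   Aug     8
2   Jul   126
3   Oct   179
filter rows where wind > 8:
  month  wind
0   Apr    90
2   Jul   126
3   Oct   179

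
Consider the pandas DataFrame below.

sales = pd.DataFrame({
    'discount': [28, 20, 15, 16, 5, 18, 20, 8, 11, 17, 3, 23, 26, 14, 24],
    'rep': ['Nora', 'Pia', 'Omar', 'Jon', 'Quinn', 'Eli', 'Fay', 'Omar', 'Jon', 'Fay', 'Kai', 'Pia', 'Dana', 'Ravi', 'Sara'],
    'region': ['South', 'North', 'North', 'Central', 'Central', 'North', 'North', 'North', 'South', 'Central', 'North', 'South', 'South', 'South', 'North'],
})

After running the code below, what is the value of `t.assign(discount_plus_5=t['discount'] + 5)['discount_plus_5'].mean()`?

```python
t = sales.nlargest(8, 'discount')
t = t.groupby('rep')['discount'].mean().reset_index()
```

27.6666666667

take 8 rows with largest discount:
    discount   rep   region
0         28  Nora    South
12        26  Dana    South
14        24  Sara    North
11        23   Pia    South
1         20   Pia    North
6         20   Fay    North
5         18   Eli    North
9         17   Fay  Central
group by rep, mean of discount:
rep
Dana    26.0
Eli     18.0
Fay     18.5
Nora    28.0
Pia     21.5
Sara    24.0
Name: discount, dtype: float64
reset_index():
    rep  discount
0  Dana      26.0
1   Eli      18.0
2   Fay      18.5
3  Nora      28.0
4   Pia      21.5
5  Sara      24.0
add column discount_plus_5 = t['discount'] + 5:
    rep  discount  discount_plus_5
0  Dana      26.0             31.0
1   Eli      18.0             23.0
2   Fay      18.5             23.5
3  Nora      28.0             33.0
4   Pia      21.5             26.5
5  Sara      24.0             29.0
Reading off the mean of column 'discount_plus_5', we get 27.6666666667.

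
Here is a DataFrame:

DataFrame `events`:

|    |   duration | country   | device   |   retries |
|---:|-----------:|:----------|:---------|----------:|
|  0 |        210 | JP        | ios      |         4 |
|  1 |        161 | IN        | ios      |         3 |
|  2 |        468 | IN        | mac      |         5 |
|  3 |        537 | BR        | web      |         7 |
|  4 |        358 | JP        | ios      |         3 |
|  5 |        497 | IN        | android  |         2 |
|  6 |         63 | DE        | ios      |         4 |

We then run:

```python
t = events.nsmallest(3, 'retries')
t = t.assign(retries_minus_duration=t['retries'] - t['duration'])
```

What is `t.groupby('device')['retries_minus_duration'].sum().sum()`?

-1008

take 3 rows with smallest retries:
   duration country   device  retries
5       497      IN  android        2
1       161      IN      ios        3
4       358      JP      ios        3
add column retries_minus_duration = t['retries'] - t['duration']:
   duration country   device  retries  retries_minus_duration
5       497      IN  android        2                    -495
1       161      IN      ios        3                    -158
4       358      JP      ios        3                    -355
group by device, sum of retries_minus_duration:
device
android   -495
ios       -513
Name: retries_minus_duration, dtype: int64
Finally, sum of the resulting series = -1008.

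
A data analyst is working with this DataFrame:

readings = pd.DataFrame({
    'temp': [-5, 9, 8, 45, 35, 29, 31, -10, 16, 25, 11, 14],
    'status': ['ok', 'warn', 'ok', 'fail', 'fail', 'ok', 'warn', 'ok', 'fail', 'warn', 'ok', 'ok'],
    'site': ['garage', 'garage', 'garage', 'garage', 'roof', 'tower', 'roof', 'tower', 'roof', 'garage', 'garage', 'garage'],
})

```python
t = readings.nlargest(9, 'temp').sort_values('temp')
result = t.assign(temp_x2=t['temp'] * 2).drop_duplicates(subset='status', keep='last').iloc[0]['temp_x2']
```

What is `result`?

58

take 9 rows with largest temp:
    temp status    site
3     45   fail  garage
4     35   fail    roof
6     31   warn    roof
5     29     ok   tower
9     25   warn  garage
8     16   fail    roof
11    14     ok  garage
10    11     ok  garage
1      9   warn  garage
sort by temp:
    temp status    site
1      9   warn  garage
10    11     ok  garage
11    14     ok  garage
8     16   fail    roof
9     25   warn  garage
5     29     ok   tower
6     31   warn    roof
4     35   fail    roof
3     45   fail  garage
add column temp_x2 = t['temp'] * 2:
    temp status    site  temp_x2
1      9   warn  garage       18
10    11     ok  garage       22
11    14     ok  garage       28
8     16   fail    roof       32
9     25   warn  garage       50
5     29     ok   tower       58
6     31   warn    roof       62
4     35   fail    roof       70
3     45   fail  garage       90
drop duplicate status (keep=last):
   temp status    site  temp_x2
5    29     ok   tower       58
6    31   warn    roof       62
3    45   fail  garage       90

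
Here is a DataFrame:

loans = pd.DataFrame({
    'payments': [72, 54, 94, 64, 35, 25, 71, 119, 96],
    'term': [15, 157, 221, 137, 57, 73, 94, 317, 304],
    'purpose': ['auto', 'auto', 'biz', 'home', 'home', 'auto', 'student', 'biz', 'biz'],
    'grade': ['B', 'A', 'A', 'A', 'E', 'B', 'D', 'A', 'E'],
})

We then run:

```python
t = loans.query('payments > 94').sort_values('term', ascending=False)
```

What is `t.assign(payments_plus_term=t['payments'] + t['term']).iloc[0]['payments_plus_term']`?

filter rows where payments > 94:
   payments  term purpose grade
7       119   317     biz     A
8        96   304     biz     E
sort by term descending:
   payments  term purpose grade
7       119   317     biz     A
8        96   304     biz     E
add column payments_plus_term = t['payments'] + t['term']:
   payments  term purpose grade  payments_plus_term
7       119   317     biz     A                 436
8        96   304     biz     E                 400
Hence 436.

436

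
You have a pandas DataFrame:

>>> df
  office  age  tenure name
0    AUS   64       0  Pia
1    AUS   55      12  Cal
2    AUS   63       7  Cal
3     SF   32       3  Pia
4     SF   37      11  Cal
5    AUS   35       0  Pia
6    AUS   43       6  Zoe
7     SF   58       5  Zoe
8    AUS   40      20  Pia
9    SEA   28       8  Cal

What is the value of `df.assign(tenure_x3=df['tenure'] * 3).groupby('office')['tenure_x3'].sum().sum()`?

add column tenure_x3 = df['tenure'] * 3:
  office  age  tenure name  tenure_x3
0    AUS   64       0  Pia          0
1    AUS   55      12  Cal         36
2    AUS   63       7  Cal         21
3     SF   32       3  Pia          9
4     SF   37      11  Cal         33
5    AUS   35       0  Pia          0
6    AUS   43       6  Zoe         18
7     SF   58       5  Zoe         15
8    AUS   40      20  Pia         60
9    SEA   28       8  Cal         24
group by office, sum of tenure_x3:
office
AUS    135
SEA     24
SF      57
Name: tenure_x3, dtype: int64
The sum of the resulting series is 216.

216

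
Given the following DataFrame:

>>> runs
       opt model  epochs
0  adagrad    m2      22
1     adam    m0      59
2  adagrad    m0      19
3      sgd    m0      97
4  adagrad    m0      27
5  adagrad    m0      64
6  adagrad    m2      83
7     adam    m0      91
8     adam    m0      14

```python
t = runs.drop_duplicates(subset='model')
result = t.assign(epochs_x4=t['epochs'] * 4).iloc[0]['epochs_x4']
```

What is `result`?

88

drop duplicate model (keep=first):
       opt model  epochs
0  adagrad    m2      22
1     adam    m0      59
add column epochs_x4 = t['epochs'] * 4:
       opt model  epochs  epochs_x4
0  adagrad    m2      22         88
1     adam    m0      59        236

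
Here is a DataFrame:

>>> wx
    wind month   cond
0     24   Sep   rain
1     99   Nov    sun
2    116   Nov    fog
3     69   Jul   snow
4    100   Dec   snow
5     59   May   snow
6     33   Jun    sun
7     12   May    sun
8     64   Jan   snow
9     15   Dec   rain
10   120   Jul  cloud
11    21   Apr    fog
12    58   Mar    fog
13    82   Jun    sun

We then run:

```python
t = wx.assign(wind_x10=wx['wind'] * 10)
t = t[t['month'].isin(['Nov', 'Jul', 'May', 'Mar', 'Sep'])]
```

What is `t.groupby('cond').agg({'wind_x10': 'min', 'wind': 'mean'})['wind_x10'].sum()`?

add column wind_x10 = wx['wind'] * 10:
    wind month   cond  wind_x10
0     24   Sep   rain       240
1     99   Nov    sun       990
2    116   Nov    fog      1160
3     69   Jul   snow       690
4    100   Dec   snow      1000
5     59   May   snow       590
6     33   Jun    sun       330
7     12   May    sun       120
8     64   Jan   snow       640
9     15   Dec   rain       150
10   120   Jul  cloud      1200
11    21   Apr    fog       210
12    58   Mar    fog       580
13    82   Jun    sun       820
filter rows where month in ['Nov', 'Jul', 'May', 'Mar', 'Sep']:
    wind month   cond  wind_x10
0     24   Sep   rain       240
1     99   Nov    sun       990
2    116   Nov    fog      1160
3     69   Jul   snow       690
5     59   May   snow       590
7     12   May    sun       120
10   120   Jul  cloud      1200
12    58   Mar    fog       580
group by cond: min(wind_x10), mean(wind):
       wind_x10   wind
cond                  
cloud      1200  120.0
fog         580   87.0
rain        240   24.0
snow        590   64.0
sun         120   55.5

2730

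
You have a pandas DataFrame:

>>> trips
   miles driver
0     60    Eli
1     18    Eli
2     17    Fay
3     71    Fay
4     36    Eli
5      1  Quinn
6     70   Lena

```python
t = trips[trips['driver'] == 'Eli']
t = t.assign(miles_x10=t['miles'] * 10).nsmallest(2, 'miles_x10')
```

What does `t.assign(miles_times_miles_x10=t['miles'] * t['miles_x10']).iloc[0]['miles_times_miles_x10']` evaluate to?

3240

filter rows where driver == 'Eli':
   miles driver
0     60    Eli
1     18    Eli
4     36    Eli
add column miles_x10 = t['miles'] * 10:
   miles driver  miles_x10
0     60    Eli        600
1     18    Eli        180
4     36    Eli        360
take 2 rows with smallest miles_x10:
   miles driver  miles_x10
1     18    Eli        180
4     36    Eli        360
add column miles_times_miles_x10 = t['miles'] * t['miles_x10']:
   miles driver  miles_x10  miles_times_miles_x10
1     18    Eli        180                   3240
4     36    Eli        360                  12960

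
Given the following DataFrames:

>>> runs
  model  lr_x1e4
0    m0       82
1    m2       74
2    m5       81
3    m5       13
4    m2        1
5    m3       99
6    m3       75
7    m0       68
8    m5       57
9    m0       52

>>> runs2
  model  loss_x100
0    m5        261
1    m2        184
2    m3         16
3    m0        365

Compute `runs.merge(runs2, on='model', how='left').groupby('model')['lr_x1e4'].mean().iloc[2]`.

merge on 'model' (how='left') → 10 rows:
  model  lr_x1e4  loss_x100
0    m0       82        365
1    m2       74        184
2    m5       81        261
3    m5       13        261
4    m2        1        184
5    m3       99         16
6    m3       75         16
7    m0       68        365
8    m5       57        261
9    m0       52        365
group by model, mean of lr_x1e4:
model
m0    67.333333
m2    37.500000
m3    87.000000
m5    50.333333
Name: lr_x1e4, dtype: float64
Taking the value at position 2 gives 87.0.

87.0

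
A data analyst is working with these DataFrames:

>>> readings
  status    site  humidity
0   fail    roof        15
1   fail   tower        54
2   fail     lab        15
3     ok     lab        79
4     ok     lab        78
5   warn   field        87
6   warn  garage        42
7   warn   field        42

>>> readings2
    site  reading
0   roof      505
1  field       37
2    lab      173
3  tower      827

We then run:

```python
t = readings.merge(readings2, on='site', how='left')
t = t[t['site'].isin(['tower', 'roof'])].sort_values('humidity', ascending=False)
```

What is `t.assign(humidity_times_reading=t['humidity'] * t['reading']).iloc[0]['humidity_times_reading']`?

44658.0

merge on 'site' (how='left') → 8 rows:
  status    site  humidity  reading
0   fail    roof        15    505.0
1   fail   tower        54    827.0
2   fail     lab        15    173.0
3     ok     lab        79    173.0
4     ok     lab        78    173.0
5   warn   field        87     37.0
6   warn  garage        42      NaN
7   warn   field        42     37.0
filter rows where site in ['tower', 'roof']:
  status   site  humidity  reading
0   fail   roof        15    505.0
1   fail  tower        54    827.0
sort by humidity descending:
  status   site  humidity  reading
1   fail  tower        54    827.0
0   fail   roof        15    505.0
add column humidity_times_reading = t['humidity'] * t['reading']:
  status   site  humidity  reading  humidity_times_reading
1   fail  tower        54    827.0                 44658.0
0   fail   roof        15    505.0                  7575.0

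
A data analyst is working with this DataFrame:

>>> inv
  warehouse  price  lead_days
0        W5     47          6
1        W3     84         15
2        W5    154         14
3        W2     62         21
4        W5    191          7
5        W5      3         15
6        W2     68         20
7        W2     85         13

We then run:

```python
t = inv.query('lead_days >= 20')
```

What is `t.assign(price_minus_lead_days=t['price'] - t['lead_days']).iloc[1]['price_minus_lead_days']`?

filter rows where lead_days >= 20:
  warehouse  price  lead_days
3        W2     62         21
6        W2     68         20
add column price_minus_lead_days = t['price'] - t['lead_days']:
  warehouse  price  lead_days  price_minus_lead_days
3        W2     62         21                     41
6        W2     68         20                     48

48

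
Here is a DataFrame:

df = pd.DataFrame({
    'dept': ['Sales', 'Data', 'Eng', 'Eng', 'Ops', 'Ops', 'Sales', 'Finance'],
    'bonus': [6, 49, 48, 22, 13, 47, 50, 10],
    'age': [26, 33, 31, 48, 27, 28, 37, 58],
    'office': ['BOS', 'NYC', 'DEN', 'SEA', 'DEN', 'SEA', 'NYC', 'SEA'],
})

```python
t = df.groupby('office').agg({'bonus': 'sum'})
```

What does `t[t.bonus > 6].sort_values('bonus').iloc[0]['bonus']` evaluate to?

61

group by office, sum of bonus:
        bonus
office       
BOS         6
DEN        61
NYC        99
SEA        79
filter rows where bonus > 6:
        bonus
office       
DEN        61
NYC        99
SEA        79
sort by bonus:
        bonus
office       
DEN        61
SEA        79
NYC        99
Hence 61.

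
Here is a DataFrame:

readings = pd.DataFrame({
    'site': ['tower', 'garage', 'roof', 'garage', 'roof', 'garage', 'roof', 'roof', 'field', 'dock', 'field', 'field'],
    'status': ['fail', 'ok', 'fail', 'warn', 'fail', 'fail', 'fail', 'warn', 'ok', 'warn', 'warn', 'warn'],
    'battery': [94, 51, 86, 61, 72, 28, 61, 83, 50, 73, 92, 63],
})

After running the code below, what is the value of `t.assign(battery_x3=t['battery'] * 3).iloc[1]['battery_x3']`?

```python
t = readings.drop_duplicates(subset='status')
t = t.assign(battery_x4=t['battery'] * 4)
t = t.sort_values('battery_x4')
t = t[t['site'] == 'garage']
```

183

drop duplicate status (keep=first):
     site status  battery
0   tower   fail       94
1  garage     ok       51
3  garage   warn       61
add column battery_x4 = t['battery'] * 4:
     site status  battery  battery_x4
0   tower   fail       94         376
1  garage     ok       51         204
3  garage   warn       61         244
sort by battery_x4:
     site status  battery  battery_x4
1  garage     ok       51         204
3  garage   warn       61         244
0   tower   fail       94         376
filter rows where site == 'garage':
     site status  battery  battery_x4
1  garage     ok       51         204
3  garage   warn       61         244
add column battery_x3 = t['battery'] * 3:
     site status  battery  battery_x4  battery_x3
1  garage     ok       51         204         153
3  garage   warn       61         244         183
So iloc[1]['battery_x3'] = 183.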